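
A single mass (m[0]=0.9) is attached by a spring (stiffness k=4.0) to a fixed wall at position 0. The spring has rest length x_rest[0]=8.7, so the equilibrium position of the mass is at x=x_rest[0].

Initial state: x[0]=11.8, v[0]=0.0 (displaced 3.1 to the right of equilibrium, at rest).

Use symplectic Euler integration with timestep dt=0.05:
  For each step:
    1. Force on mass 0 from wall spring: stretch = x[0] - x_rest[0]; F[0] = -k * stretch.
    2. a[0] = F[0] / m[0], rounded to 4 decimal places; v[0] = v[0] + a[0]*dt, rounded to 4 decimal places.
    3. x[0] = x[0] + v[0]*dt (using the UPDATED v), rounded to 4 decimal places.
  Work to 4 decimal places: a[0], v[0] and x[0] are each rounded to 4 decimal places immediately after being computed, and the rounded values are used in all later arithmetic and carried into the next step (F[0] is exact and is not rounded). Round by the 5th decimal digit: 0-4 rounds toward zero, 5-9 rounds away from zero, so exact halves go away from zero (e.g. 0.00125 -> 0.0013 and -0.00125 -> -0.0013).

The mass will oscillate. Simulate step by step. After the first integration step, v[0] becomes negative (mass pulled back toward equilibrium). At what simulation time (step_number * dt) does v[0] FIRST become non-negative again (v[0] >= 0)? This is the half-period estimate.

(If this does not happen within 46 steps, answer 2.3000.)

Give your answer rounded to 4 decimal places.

Answer: 1.5000

Derivation:
Step 0: x=[11.8000] v=[0.0000]
Step 1: x=[11.7656] v=[-0.6889]
Step 2: x=[11.6971] v=[-1.3701]
Step 3: x=[11.5953] v=[-2.0361]
Step 4: x=[11.4613] v=[-2.6795]
Step 5: x=[11.2966] v=[-3.2931]
Step 6: x=[11.1031] v=[-3.8701]
Step 7: x=[10.8829] v=[-4.4041]
Step 8: x=[10.6384] v=[-4.8892]
Step 9: x=[10.3724] v=[-5.3200]
Step 10: x=[10.0878] v=[-5.6916]
Step 11: x=[9.7878] v=[-6.0000]
Step 12: x=[9.4757] v=[-6.2417]
Step 13: x=[9.1550] v=[-6.4141]
Step 14: x=[8.8292] v=[-6.5152]
Step 15: x=[8.5020] v=[-6.5439]
Step 16: x=[8.1770] v=[-6.4999]
Step 17: x=[7.8578] v=[-6.3837]
Step 18: x=[7.5480] v=[-6.1965]
Step 19: x=[7.2510] v=[-5.9405]
Step 20: x=[6.9701] v=[-5.6185]
Step 21: x=[6.7084] v=[-5.2341]
Step 22: x=[6.4688] v=[-4.7915]
Step 23: x=[6.2540] v=[-4.2957]
Step 24: x=[6.0664] v=[-3.7521]
Step 25: x=[5.9081] v=[-3.1669]
Step 26: x=[5.7808] v=[-2.5465]
Step 27: x=[5.6859] v=[-1.8978]
Step 28: x=[5.6245] v=[-1.2280]
Step 29: x=[5.5973] v=[-0.5446]
Step 30: x=[5.6045] v=[0.1449]
First v>=0 after going negative at step 30, time=1.5000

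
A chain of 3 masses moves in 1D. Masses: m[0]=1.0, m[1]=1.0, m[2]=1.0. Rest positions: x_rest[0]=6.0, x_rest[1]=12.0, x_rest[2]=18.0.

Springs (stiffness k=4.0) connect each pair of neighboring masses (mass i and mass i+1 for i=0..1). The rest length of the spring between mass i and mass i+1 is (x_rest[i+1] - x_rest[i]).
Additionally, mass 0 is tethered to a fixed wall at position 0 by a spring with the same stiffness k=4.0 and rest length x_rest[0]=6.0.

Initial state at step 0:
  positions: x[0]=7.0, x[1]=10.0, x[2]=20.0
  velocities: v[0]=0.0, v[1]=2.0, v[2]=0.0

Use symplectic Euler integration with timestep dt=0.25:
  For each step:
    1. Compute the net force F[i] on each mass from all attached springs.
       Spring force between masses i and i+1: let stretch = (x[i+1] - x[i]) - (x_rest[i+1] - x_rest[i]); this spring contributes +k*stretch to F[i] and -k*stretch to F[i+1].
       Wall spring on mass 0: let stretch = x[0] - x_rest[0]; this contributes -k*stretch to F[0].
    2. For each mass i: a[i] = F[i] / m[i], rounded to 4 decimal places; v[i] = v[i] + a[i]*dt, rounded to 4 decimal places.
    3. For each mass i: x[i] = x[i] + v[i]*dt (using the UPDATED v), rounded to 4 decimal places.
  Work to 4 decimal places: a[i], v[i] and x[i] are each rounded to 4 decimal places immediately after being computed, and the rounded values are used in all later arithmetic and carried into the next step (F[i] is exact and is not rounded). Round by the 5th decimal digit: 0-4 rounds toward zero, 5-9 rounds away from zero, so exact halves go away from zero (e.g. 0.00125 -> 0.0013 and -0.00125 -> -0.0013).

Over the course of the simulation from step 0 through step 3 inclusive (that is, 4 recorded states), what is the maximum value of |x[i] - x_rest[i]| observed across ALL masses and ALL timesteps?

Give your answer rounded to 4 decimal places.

Answer: 3.4063

Derivation:
Step 0: x=[7.0000 10.0000 20.0000] v=[0.0000 2.0000 0.0000]
Step 1: x=[6.0000 12.2500 19.0000] v=[-4.0000 9.0000 -4.0000]
Step 2: x=[5.0625 14.6250 17.8125] v=[-3.7500 9.5000 -4.7500]
Step 3: x=[5.2500 15.4063 17.3281] v=[0.7500 3.1250 -1.9375]
Max displacement = 3.4063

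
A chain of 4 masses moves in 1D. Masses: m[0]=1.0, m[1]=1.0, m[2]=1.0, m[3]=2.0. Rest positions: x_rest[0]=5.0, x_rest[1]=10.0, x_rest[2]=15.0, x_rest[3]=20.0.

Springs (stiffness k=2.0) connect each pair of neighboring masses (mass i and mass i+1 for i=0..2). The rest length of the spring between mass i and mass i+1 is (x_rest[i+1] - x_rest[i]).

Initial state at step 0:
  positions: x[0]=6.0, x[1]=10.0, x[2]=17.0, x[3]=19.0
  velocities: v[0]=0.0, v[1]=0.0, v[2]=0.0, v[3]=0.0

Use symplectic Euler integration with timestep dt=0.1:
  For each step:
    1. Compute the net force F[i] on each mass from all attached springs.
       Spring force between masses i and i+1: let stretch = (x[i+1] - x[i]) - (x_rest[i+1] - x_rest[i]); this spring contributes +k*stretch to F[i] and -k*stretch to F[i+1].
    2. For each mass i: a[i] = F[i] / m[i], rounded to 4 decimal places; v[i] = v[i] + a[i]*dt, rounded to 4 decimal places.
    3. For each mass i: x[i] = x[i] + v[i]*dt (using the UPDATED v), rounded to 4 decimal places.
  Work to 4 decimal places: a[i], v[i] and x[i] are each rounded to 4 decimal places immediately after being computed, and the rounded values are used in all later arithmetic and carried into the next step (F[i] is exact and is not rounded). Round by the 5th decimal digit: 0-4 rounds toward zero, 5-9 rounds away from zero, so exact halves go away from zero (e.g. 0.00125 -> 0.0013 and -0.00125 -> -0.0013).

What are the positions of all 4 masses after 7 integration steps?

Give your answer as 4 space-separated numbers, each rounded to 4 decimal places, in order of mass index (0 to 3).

Answer: 5.6163 11.1428 14.8601 19.6905

Derivation:
Step 0: x=[6.0000 10.0000 17.0000 19.0000] v=[0.0000 0.0000 0.0000 0.0000]
Step 1: x=[5.9800 10.0600 16.9000 19.0300] v=[-0.2000 0.6000 -1.0000 0.3000]
Step 2: x=[5.9416 10.1752 16.7058 19.0887] v=[-0.3840 1.1520 -1.9420 0.5870]
Step 3: x=[5.8879 10.3363 16.4287 19.1736] v=[-0.5373 1.6114 -2.7715 0.8487]
Step 4: x=[5.8231 10.5303 16.0846 19.2810] v=[-0.6476 1.9402 -3.4410 1.0742]
Step 5: x=[5.7525 10.7413 15.6933 19.4065] v=[-0.7062 2.1096 -3.9126 1.2546]
Step 6: x=[5.6817 10.9515 15.2773 19.5448] v=[-0.7084 2.1022 -4.1604 1.3833]
Step 7: x=[5.6163 11.1428 14.8601 19.6905] v=[-0.6544 1.9134 -4.1721 1.4566]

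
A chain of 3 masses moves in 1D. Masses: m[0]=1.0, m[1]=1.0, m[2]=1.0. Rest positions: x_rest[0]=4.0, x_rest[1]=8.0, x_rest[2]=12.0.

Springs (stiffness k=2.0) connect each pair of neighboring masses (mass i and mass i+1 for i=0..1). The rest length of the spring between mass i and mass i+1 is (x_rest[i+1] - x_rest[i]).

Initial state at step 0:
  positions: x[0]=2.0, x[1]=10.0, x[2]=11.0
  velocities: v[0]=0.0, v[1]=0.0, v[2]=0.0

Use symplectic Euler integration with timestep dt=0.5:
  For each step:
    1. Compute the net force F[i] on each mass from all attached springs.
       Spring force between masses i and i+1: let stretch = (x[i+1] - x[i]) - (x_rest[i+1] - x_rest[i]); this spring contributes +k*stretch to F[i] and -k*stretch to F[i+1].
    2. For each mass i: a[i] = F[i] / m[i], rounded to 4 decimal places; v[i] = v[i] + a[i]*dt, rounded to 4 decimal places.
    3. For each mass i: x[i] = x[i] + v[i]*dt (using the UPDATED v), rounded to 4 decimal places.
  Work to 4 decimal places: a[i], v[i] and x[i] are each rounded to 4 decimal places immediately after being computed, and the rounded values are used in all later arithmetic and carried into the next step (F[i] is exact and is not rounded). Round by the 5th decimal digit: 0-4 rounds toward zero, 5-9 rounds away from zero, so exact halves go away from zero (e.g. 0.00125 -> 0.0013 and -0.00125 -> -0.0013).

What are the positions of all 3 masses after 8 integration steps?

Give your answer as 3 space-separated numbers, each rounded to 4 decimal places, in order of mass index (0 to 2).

Answer: 2.8321 8.2775 11.8907

Derivation:
Step 0: x=[2.0000 10.0000 11.0000] v=[0.0000 0.0000 0.0000]
Step 1: x=[4.0000 6.5000 12.5000] v=[4.0000 -7.0000 3.0000]
Step 2: x=[5.2500 4.7500 13.0000] v=[2.5000 -3.5000 1.0000]
Step 3: x=[4.2500 7.3750 11.3750] v=[-2.0000 5.2500 -3.2500]
Step 4: x=[2.8125 10.4375 9.7500] v=[-2.8750 6.1250 -3.2500]
Step 5: x=[3.1875 9.3438 10.4688] v=[0.7500 -2.1875 1.4375]
Step 6: x=[4.6407 5.7344 12.6251] v=[2.9063 -7.2188 4.3125]
Step 7: x=[4.6407 5.0235 13.3360] v=[0.0000 -1.4218 1.4218]
Step 8: x=[2.8321 8.2775 11.8907] v=[-3.6172 6.5079 -2.8907]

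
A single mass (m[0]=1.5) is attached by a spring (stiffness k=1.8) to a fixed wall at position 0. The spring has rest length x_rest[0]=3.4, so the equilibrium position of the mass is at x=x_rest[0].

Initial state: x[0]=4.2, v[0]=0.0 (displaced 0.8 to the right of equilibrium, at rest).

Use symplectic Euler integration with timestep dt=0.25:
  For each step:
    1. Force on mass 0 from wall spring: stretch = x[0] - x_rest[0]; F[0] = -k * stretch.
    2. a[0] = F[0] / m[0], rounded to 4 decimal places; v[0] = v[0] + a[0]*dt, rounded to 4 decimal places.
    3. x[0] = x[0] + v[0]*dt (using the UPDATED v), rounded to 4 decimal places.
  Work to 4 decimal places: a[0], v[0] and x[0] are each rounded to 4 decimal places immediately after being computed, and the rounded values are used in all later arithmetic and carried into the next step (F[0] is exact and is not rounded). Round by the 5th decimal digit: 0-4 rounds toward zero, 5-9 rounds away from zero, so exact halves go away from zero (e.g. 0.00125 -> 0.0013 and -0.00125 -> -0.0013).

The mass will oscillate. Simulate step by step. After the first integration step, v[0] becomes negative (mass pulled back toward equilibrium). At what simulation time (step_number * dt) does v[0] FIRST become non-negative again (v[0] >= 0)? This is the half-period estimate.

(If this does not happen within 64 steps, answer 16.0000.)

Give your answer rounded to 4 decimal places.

Step 0: x=[4.2000] v=[0.0000]
Step 1: x=[4.1400] v=[-0.2400]
Step 2: x=[4.0245] v=[-0.4620]
Step 3: x=[3.8622] v=[-0.6494]
Step 4: x=[3.6652] v=[-0.7881]
Step 5: x=[3.4483] v=[-0.8677]
Step 6: x=[3.2278] v=[-0.8822]
Step 7: x=[3.0202] v=[-0.8306]
Step 8: x=[2.8410] v=[-0.7167]
Step 9: x=[2.7038] v=[-0.5490]
Step 10: x=[2.6188] v=[-0.3402]
Step 11: x=[2.5923] v=[-0.1059]
Step 12: x=[2.6264] v=[0.1364]
First v>=0 after going negative at step 12, time=3.0000

Answer: 3.0000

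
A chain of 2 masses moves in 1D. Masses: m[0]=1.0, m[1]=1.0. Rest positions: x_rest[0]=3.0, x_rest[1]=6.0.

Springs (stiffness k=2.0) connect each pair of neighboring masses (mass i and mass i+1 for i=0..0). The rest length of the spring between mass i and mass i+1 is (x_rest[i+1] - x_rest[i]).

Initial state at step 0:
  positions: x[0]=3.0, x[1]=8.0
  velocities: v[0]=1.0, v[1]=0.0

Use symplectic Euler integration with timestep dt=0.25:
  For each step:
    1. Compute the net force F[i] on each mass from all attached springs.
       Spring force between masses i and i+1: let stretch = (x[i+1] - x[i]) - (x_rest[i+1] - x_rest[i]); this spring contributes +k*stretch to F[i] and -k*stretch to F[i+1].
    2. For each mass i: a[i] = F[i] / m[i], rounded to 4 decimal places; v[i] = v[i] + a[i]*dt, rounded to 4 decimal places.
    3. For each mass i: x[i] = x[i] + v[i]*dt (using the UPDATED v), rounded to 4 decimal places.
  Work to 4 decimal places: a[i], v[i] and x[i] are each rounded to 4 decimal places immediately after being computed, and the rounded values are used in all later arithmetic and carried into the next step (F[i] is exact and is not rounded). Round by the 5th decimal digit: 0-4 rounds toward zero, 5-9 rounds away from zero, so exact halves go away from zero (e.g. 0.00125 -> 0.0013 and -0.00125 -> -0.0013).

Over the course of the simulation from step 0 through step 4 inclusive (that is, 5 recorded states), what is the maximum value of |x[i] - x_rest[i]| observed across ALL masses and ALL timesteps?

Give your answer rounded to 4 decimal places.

Step 0: x=[3.0000 8.0000] v=[1.0000 0.0000]
Step 1: x=[3.5000 7.7500] v=[2.0000 -1.0000]
Step 2: x=[4.1563 7.3438] v=[2.6250 -1.6250]
Step 3: x=[4.8360 6.9141] v=[2.7188 -1.7188]
Step 4: x=[5.4005 6.5996] v=[2.2579 -1.2579]
Max displacement = 2.4005

Answer: 2.4005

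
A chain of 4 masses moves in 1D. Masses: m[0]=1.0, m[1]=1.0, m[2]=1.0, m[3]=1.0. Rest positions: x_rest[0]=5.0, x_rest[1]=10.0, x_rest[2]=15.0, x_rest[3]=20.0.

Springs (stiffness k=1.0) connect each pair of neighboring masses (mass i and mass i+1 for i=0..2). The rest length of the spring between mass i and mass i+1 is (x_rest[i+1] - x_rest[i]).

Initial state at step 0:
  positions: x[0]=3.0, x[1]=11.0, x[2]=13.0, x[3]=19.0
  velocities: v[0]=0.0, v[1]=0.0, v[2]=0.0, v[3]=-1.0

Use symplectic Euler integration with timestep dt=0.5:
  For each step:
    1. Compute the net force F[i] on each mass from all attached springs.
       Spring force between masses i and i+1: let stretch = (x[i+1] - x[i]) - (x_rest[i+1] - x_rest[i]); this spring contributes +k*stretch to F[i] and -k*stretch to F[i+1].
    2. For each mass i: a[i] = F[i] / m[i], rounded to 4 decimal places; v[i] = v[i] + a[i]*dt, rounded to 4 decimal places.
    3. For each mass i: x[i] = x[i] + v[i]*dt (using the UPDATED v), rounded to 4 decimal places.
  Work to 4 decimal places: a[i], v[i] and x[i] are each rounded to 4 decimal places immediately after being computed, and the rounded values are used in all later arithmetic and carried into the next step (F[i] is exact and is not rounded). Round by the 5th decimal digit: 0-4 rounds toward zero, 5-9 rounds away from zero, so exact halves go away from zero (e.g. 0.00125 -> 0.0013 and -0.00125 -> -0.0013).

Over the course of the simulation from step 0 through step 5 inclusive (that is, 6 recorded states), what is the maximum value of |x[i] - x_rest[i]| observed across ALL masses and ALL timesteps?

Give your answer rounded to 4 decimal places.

Step 0: x=[3.0000 11.0000 13.0000 19.0000] v=[0.0000 0.0000 0.0000 -1.0000]
Step 1: x=[3.7500 9.5000 14.0000 18.2500] v=[1.5000 -3.0000 2.0000 -1.5000]
Step 2: x=[4.6875 7.6875 14.9375 17.6875] v=[1.8750 -3.6250 1.8750 -1.1250]
Step 3: x=[5.1250 6.9375 14.7500 17.6875] v=[0.8750 -1.5000 -0.3750 0.0000]
Step 4: x=[4.7656 7.6875 13.3438 18.2032] v=[-0.7188 1.5000 -2.8125 1.0313]
Step 5: x=[3.8867 9.1211 11.7383 18.7540] v=[-1.7579 2.8672 -3.2110 1.1016]
Max displacement = 3.2617

Answer: 3.2617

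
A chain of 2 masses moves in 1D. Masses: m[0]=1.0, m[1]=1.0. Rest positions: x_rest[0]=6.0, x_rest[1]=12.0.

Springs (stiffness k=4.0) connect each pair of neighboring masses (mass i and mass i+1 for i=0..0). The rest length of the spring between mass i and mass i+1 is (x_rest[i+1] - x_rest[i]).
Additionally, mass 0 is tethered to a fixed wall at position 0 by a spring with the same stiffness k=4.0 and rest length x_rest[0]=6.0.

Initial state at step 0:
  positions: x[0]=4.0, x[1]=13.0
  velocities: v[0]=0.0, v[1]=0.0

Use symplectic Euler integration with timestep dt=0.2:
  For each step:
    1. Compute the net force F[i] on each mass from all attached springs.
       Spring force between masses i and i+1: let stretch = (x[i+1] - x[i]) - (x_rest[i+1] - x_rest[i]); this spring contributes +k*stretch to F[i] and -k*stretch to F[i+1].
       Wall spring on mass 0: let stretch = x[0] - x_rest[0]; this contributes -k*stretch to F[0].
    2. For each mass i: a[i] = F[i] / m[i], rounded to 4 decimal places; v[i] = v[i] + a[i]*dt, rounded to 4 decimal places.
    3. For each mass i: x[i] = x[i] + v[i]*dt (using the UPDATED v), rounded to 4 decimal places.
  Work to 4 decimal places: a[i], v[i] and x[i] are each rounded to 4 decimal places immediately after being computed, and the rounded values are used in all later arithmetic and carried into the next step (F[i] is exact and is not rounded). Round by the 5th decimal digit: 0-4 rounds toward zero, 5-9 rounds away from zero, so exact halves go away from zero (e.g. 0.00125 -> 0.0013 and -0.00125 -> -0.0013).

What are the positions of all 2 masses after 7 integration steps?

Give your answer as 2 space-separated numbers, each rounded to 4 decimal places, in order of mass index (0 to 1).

Step 0: x=[4.0000 13.0000] v=[0.0000 0.0000]
Step 1: x=[4.8000 12.5200] v=[4.0000 -2.4000]
Step 2: x=[6.0672 11.7648] v=[6.3360 -3.7760]
Step 3: x=[7.2753 11.0580] v=[6.0403 -3.5341]
Step 4: x=[7.9245 10.7059] v=[3.2462 -1.7603]
Step 5: x=[7.7508 10.8688] v=[-0.8683 0.8146]
Step 6: x=[6.8359 11.4928] v=[-4.5745 3.1202]
Step 7: x=[5.5724 12.3317] v=[-6.3177 4.1947]

Answer: 5.5724 12.3317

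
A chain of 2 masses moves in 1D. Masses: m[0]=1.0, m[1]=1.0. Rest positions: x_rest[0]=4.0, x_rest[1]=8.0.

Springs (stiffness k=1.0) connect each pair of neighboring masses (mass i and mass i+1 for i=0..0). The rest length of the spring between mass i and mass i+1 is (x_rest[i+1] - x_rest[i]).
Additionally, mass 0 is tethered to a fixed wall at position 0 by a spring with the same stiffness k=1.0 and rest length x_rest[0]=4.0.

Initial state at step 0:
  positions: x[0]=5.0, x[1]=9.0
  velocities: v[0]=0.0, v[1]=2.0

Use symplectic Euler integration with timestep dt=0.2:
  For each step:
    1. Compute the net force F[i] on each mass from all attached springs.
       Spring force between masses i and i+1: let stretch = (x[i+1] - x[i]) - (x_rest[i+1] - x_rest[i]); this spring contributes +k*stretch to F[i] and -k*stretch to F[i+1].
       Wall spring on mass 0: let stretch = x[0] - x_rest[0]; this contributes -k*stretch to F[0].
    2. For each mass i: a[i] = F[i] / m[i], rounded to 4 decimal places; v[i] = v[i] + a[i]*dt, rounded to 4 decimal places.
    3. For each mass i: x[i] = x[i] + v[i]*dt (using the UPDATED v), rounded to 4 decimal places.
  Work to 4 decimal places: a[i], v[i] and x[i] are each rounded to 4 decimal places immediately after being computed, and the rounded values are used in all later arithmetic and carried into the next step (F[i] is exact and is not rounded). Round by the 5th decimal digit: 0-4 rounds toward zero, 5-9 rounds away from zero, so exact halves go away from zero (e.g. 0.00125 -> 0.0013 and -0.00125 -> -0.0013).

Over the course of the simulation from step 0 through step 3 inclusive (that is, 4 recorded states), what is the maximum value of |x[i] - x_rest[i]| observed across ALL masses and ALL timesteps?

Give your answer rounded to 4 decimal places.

Answer: 2.1295

Derivation:
Step 0: x=[5.0000 9.0000] v=[0.0000 2.0000]
Step 1: x=[4.9600 9.4000] v=[-0.2000 2.0000]
Step 2: x=[4.8992 9.7824] v=[-0.3040 1.9120]
Step 3: x=[4.8378 10.1295] v=[-0.3072 1.7354]
Max displacement = 2.1295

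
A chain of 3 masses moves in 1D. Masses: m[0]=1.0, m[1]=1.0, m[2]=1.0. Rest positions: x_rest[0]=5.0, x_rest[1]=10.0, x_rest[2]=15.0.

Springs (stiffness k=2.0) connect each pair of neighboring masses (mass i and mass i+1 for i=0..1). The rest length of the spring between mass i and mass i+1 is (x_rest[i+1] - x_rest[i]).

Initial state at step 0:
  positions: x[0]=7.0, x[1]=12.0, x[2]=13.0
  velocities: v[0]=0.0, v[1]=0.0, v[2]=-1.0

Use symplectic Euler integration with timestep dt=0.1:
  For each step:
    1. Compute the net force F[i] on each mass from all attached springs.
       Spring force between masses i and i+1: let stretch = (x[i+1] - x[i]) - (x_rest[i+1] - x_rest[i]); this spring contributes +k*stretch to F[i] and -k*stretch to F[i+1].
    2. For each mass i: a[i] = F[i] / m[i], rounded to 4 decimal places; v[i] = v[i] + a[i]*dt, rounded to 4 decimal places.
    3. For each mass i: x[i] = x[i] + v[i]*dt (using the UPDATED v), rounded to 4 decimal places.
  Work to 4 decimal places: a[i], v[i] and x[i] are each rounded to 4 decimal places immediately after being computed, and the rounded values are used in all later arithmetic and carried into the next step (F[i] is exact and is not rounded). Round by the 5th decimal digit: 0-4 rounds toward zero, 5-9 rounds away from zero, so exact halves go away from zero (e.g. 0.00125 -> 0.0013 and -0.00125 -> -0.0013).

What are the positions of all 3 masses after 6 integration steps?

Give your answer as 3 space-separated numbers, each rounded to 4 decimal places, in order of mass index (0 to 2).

Answer: 6.8963 10.5690 13.9347

Derivation:
Step 0: x=[7.0000 12.0000 13.0000] v=[0.0000 0.0000 -1.0000]
Step 1: x=[7.0000 11.9200 12.9800] v=[0.0000 -0.8000 -0.2000]
Step 2: x=[6.9984 11.7628 13.0388] v=[-0.0160 -1.5720 0.5880]
Step 3: x=[6.9921 11.5358 13.1721] v=[-0.0631 -2.2697 1.3328]
Step 4: x=[6.9767 11.2507 13.3727] v=[-0.1544 -2.8512 2.0055]
Step 5: x=[6.9467 10.9225 13.6308] v=[-0.2996 -3.2816 2.5811]
Step 6: x=[6.8963 10.5690 13.9347] v=[-0.5044 -3.5351 3.0394]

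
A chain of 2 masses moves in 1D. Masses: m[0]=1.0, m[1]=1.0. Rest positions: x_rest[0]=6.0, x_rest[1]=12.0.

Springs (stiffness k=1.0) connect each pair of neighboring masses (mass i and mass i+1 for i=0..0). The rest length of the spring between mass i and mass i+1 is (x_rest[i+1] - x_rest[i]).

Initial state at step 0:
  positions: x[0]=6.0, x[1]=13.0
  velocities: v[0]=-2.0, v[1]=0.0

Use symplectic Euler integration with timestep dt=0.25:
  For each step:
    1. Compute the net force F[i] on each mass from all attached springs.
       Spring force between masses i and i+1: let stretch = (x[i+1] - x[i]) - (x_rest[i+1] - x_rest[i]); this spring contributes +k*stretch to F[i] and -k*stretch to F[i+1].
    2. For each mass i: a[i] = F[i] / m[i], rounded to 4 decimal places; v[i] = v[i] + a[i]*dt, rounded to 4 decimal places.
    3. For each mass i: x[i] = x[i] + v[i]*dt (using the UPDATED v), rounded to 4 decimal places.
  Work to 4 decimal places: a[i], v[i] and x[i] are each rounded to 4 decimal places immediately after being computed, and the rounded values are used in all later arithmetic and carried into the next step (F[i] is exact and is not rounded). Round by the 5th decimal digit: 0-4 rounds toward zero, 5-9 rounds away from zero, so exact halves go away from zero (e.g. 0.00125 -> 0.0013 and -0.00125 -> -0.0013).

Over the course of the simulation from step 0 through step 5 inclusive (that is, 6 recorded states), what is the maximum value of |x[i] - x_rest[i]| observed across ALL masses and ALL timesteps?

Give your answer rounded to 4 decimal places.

Answer: 1.2629

Derivation:
Step 0: x=[6.0000 13.0000] v=[-2.0000 0.0000]
Step 1: x=[5.5625 12.9375] v=[-1.7500 -0.2500]
Step 2: x=[5.2109 12.7891] v=[-1.4063 -0.5938]
Step 3: x=[4.9580 12.5420] v=[-1.0118 -0.9884]
Step 4: x=[4.8041 12.1959] v=[-0.6158 -1.3844]
Step 5: x=[4.7371 11.7628] v=[-0.2679 -1.7324]
Max displacement = 1.2629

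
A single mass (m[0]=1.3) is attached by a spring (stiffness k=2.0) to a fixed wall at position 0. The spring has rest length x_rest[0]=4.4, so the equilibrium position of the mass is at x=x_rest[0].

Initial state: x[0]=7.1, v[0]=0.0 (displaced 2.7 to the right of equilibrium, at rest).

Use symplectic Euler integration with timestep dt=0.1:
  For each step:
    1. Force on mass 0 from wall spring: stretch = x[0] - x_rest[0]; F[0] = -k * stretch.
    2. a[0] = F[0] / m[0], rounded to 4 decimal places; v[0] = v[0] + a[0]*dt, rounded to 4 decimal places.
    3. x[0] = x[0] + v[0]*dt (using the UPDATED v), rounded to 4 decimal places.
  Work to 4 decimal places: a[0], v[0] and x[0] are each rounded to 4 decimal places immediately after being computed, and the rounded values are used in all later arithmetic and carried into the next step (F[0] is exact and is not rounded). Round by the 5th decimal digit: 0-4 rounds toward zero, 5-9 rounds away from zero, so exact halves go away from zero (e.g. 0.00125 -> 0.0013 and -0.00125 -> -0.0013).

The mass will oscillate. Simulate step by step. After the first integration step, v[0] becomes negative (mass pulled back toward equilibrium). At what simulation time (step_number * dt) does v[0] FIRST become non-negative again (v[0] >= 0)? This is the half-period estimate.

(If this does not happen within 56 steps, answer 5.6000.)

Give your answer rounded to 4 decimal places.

Answer: 2.6000

Derivation:
Step 0: x=[7.1000] v=[0.0000]
Step 1: x=[7.0585] v=[-0.4154]
Step 2: x=[6.9761] v=[-0.8244]
Step 3: x=[6.8540] v=[-1.2207]
Step 4: x=[6.6942] v=[-1.5982]
Step 5: x=[6.4991] v=[-1.9512]
Step 6: x=[6.2717] v=[-2.2741]
Step 7: x=[6.0155] v=[-2.5621]
Step 8: x=[5.7344] v=[-2.8106]
Step 9: x=[5.4328] v=[-3.0159]
Step 10: x=[5.1153] v=[-3.1748]
Step 11: x=[4.7868] v=[-3.2849]
Step 12: x=[4.4524] v=[-3.3444]
Step 13: x=[4.1172] v=[-3.3525]
Step 14: x=[3.7863] v=[-3.3090]
Step 15: x=[3.4648] v=[-3.2146]
Step 16: x=[3.1577] v=[-3.0707]
Step 17: x=[2.8697] v=[-2.8796]
Step 18: x=[2.6053] v=[-2.6442]
Step 19: x=[2.3685] v=[-2.3681]
Step 20: x=[2.1629] v=[-2.0556]
Step 21: x=[1.9918] v=[-1.7114]
Step 22: x=[1.8577] v=[-1.3409]
Step 23: x=[1.7627] v=[-0.9498]
Step 24: x=[1.7083] v=[-0.5441]
Step 25: x=[1.6953] v=[-0.1300]
Step 26: x=[1.7239] v=[0.2861]
First v>=0 after going negative at step 26, time=2.6000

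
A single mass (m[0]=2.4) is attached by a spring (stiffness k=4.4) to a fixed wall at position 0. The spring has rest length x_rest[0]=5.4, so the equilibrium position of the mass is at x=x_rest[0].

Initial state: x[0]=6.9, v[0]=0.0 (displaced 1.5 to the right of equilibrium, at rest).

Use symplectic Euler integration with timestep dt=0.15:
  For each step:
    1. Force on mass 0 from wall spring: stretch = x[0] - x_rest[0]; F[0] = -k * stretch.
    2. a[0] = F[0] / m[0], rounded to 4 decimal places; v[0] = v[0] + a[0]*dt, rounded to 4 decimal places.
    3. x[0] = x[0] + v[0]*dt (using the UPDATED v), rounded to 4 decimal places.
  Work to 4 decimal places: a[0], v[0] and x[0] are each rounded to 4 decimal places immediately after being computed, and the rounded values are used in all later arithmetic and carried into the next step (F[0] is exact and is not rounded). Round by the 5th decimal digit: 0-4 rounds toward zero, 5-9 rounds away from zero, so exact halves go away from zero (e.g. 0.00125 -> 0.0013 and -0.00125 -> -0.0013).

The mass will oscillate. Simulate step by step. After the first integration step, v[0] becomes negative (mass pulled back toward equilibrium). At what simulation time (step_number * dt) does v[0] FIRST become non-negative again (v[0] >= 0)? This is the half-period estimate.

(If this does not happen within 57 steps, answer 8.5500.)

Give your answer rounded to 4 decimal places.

Answer: 2.4000

Derivation:
Step 0: x=[6.9000] v=[0.0000]
Step 1: x=[6.8381] v=[-0.4125]
Step 2: x=[6.7169] v=[-0.8080]
Step 3: x=[6.5414] v=[-1.1701]
Step 4: x=[6.3188] v=[-1.4840]
Step 5: x=[6.0583] v=[-1.7367]
Step 6: x=[5.7706] v=[-1.9177]
Step 7: x=[5.4677] v=[-2.0196]
Step 8: x=[5.1620] v=[-2.0382]
Step 9: x=[4.8661] v=[-1.9728]
Step 10: x=[4.5922] v=[-1.8260]
Step 11: x=[4.3516] v=[-1.6039]
Step 12: x=[4.1543] v=[-1.3156]
Step 13: x=[4.0084] v=[-0.9730]
Step 14: x=[3.9199] v=[-0.5903]
Step 15: x=[3.8924] v=[-0.1833]
Step 16: x=[3.9271] v=[0.2313]
First v>=0 after going negative at step 16, time=2.4000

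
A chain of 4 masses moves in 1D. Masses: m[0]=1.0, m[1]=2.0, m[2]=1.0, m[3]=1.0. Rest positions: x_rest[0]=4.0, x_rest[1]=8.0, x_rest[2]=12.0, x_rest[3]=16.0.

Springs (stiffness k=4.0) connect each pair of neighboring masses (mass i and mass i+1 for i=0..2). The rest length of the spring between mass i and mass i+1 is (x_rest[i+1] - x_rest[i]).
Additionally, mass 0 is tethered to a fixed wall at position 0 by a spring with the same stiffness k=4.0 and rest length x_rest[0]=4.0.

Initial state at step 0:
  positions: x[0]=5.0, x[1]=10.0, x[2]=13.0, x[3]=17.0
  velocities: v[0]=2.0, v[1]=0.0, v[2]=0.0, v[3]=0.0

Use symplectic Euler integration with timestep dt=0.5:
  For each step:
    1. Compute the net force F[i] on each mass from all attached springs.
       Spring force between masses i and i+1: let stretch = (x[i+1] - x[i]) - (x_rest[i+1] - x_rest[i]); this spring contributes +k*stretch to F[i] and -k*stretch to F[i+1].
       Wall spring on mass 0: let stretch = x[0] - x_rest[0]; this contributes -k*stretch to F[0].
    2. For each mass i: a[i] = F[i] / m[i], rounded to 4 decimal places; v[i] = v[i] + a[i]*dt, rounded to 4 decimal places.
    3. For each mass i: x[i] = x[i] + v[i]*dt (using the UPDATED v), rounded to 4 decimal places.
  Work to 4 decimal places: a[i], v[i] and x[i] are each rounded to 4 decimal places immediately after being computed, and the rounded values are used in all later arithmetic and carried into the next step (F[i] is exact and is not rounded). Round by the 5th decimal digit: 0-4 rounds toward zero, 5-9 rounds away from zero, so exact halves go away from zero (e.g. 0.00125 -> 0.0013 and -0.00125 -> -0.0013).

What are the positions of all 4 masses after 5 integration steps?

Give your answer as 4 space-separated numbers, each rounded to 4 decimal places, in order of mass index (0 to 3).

Answer: 4.5000 8.0000 11.5000 16.5000

Derivation:
Step 0: x=[5.0000 10.0000 13.0000 17.0000] v=[2.0000 0.0000 0.0000 0.0000]
Step 1: x=[6.0000 9.0000 14.0000 17.0000] v=[2.0000 -2.0000 2.0000 0.0000]
Step 2: x=[4.0000 9.0000 13.0000 18.0000] v=[-4.0000 0.0000 -2.0000 2.0000]
Step 3: x=[3.0000 8.5000 13.0000 18.0000] v=[-2.0000 -1.0000 0.0000 0.0000]
Step 4: x=[4.5000 7.5000 13.5000 17.0000] v=[3.0000 -2.0000 1.0000 -2.0000]
Step 5: x=[4.5000 8.0000 11.5000 16.5000] v=[0.0000 1.0000 -4.0000 -1.0000]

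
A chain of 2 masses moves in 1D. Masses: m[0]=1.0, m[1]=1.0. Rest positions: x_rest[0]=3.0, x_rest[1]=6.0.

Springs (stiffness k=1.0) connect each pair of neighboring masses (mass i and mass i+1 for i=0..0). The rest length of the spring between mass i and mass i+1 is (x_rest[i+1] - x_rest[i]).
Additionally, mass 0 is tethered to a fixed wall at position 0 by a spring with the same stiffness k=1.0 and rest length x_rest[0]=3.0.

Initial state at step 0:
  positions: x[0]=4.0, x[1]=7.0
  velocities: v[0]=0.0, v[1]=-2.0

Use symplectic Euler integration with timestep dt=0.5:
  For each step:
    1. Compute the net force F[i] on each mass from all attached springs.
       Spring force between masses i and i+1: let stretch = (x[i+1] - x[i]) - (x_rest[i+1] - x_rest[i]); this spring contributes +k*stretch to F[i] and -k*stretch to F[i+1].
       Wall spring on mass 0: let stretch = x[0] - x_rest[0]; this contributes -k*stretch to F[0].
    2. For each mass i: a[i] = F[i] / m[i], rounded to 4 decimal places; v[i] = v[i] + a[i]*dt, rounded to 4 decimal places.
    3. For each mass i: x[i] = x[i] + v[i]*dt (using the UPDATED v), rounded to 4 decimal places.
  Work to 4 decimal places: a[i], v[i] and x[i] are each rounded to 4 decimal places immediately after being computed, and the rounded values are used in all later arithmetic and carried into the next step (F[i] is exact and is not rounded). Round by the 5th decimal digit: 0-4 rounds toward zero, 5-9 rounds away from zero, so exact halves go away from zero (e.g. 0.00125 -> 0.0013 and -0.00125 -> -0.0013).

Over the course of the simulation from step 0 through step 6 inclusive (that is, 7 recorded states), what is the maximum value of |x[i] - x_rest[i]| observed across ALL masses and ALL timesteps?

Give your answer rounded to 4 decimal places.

Answer: 2.5437

Derivation:
Step 0: x=[4.0000 7.0000] v=[0.0000 -2.0000]
Step 1: x=[3.7500 6.0000] v=[-0.5000 -2.0000]
Step 2: x=[3.1250 5.1875] v=[-1.2500 -1.6250]
Step 3: x=[2.2344 4.6094] v=[-1.7813 -1.1563]
Step 4: x=[1.3789 4.1875] v=[-1.7110 -0.8438]
Step 5: x=[0.8808 3.8135] v=[-0.9962 -0.7481]
Step 6: x=[0.8957 3.4563] v=[0.0298 -0.7145]
Max displacement = 2.5437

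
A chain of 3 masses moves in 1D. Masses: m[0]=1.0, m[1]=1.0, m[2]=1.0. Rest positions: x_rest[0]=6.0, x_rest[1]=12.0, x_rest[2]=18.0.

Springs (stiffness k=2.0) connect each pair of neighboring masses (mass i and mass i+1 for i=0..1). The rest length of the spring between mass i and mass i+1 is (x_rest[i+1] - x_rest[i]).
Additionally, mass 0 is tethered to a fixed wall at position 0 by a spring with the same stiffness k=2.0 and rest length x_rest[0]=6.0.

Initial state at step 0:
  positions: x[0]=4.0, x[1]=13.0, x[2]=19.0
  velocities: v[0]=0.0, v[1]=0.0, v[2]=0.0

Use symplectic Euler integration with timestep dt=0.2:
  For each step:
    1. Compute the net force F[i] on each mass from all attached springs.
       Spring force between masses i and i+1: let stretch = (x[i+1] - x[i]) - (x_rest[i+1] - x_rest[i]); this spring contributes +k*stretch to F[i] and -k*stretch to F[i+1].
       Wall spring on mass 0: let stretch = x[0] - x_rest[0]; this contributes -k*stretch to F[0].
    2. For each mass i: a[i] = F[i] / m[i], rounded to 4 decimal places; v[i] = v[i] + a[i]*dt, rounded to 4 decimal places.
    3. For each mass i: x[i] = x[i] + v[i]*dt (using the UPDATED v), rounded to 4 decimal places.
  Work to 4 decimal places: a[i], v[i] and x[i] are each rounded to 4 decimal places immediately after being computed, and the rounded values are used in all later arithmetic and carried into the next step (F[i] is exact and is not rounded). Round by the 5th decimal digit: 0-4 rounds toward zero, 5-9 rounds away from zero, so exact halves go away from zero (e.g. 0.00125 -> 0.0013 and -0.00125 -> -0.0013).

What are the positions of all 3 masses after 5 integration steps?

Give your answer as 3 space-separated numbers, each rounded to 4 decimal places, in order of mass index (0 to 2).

Answer: 7.5783 11.3647 18.5102

Derivation:
Step 0: x=[4.0000 13.0000 19.0000] v=[0.0000 0.0000 0.0000]
Step 1: x=[4.4000 12.7600 19.0000] v=[2.0000 -1.2000 0.0000]
Step 2: x=[5.1168 12.3504 18.9808] v=[3.5840 -2.0480 -0.0960]
Step 3: x=[6.0029 11.8925 18.9112] v=[4.4307 -2.2893 -0.3482]
Step 4: x=[6.8800 11.5250 18.7601] v=[4.3854 -1.8377 -0.7557]
Step 5: x=[7.5783 11.3647 18.5102] v=[3.4914 -0.8017 -1.2497]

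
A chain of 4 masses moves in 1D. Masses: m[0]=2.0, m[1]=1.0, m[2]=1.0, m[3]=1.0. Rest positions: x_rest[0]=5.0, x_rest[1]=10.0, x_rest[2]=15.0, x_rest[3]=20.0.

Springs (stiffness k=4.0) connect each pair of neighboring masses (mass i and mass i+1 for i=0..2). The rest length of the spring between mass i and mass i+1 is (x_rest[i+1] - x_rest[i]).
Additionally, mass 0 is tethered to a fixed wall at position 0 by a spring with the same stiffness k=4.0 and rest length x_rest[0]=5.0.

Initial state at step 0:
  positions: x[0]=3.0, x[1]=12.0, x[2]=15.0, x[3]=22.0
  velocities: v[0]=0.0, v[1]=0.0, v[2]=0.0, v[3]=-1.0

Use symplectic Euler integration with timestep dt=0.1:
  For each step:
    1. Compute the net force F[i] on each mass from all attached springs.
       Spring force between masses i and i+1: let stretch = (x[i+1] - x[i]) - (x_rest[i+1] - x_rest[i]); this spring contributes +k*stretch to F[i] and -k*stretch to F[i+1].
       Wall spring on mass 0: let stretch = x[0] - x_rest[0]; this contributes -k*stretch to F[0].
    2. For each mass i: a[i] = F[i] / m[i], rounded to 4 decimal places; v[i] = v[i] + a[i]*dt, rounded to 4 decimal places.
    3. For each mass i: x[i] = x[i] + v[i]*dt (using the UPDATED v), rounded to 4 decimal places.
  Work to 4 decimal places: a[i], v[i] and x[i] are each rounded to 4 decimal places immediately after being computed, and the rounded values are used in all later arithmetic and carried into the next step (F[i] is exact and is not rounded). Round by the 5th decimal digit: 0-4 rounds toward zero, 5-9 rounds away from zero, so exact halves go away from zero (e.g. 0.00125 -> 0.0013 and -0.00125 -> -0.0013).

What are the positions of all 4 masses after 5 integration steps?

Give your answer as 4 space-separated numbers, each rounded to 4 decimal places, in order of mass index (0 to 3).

Step 0: x=[3.0000 12.0000 15.0000 22.0000] v=[0.0000 0.0000 0.0000 -1.0000]
Step 1: x=[3.1200 11.7600 15.1600 21.8200] v=[1.2000 -2.4000 1.6000 -1.8000]
Step 2: x=[3.3504 11.3104 15.4504 21.5736] v=[2.3040 -4.4960 2.9040 -2.4640]
Step 3: x=[3.6730 10.7080 15.8201 21.2823] v=[3.2259 -6.0240 3.6973 -2.9133]
Step 4: x=[4.0628 10.0287 16.2038 20.9725] v=[3.8983 -6.7932 3.8373 -3.0982]
Step 5: x=[4.4907 9.3578 16.5313 20.6719] v=[4.2789 -6.7095 3.2747 -3.0057]

Answer: 4.4907 9.3578 16.5313 20.6719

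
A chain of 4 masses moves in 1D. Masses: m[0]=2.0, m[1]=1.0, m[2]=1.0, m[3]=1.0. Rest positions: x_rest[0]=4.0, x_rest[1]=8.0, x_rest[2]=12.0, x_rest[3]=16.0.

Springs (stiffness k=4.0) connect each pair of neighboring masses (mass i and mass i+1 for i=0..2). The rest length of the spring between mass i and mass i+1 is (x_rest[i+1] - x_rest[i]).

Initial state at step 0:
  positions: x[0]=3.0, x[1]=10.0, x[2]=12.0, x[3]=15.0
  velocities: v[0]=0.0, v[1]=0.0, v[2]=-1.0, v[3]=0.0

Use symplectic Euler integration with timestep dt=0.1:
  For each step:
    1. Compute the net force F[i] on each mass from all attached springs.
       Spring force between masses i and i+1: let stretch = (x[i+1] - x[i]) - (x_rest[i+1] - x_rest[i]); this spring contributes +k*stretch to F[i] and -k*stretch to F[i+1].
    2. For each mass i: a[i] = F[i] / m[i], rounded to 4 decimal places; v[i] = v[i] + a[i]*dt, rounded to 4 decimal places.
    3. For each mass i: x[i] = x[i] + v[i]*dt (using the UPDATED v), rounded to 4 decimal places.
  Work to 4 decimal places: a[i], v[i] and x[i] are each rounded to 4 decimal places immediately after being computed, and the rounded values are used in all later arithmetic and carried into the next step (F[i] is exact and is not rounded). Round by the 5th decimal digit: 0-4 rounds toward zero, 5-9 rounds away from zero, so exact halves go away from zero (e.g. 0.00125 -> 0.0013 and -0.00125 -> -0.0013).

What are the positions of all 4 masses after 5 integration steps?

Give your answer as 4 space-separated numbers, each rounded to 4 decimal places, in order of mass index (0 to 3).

Step 0: x=[3.0000 10.0000 12.0000 15.0000] v=[0.0000 0.0000 -1.0000 0.0000]
Step 1: x=[3.0600 9.8000 11.9400 15.0400] v=[0.6000 -2.0000 -0.6000 0.4000]
Step 2: x=[3.1748 9.4160 11.9184 15.1160] v=[1.1480 -3.8400 -0.2160 0.7600]
Step 3: x=[3.3344 8.8825 11.9246 15.2241] v=[1.5962 -5.3355 0.0621 1.0810]
Step 4: x=[3.5250 8.2487 11.9411 15.3602] v=[1.9058 -6.3379 0.1651 1.3612]
Step 5: x=[3.7301 7.5737 11.9467 15.5196] v=[2.0505 -6.7504 0.0558 1.5936]

Answer: 3.7301 7.5737 11.9467 15.5196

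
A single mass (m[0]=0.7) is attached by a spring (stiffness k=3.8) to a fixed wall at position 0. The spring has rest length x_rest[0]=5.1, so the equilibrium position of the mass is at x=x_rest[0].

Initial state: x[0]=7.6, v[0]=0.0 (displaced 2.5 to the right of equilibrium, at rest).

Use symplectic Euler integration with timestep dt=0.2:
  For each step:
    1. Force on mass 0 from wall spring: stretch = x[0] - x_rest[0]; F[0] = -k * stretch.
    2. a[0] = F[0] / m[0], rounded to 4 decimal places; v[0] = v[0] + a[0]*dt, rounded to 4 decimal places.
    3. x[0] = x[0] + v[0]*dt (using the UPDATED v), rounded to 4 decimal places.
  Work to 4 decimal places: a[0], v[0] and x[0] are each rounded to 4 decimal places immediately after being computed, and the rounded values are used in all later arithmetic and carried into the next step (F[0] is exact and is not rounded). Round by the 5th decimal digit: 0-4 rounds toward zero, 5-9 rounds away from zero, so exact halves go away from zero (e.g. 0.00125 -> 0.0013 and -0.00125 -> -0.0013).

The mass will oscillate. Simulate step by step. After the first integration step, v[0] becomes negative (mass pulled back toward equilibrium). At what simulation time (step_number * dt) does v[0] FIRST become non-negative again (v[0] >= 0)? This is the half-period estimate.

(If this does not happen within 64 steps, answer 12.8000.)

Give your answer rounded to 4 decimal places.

Answer: 1.4000

Derivation:
Step 0: x=[7.6000] v=[0.0000]
Step 1: x=[7.0571] v=[-2.7143]
Step 2: x=[6.0893] v=[-4.8392]
Step 3: x=[4.9066] v=[-5.9133]
Step 4: x=[3.7659] v=[-5.7033]
Step 5: x=[2.9149] v=[-4.2548]
Step 6: x=[2.5384] v=[-1.8824]
Step 7: x=[2.7182] v=[0.8988]
First v>=0 after going negative at step 7, time=1.4000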